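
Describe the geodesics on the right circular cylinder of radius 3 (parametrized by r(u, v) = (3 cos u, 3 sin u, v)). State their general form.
The cylinder is flat (K = 0) and locally isometric to the plane via the development (u, v) ↦ (3 u, v). Geodesics are the pre-images of straight lines: circles (v constant), vertical lines (u constant), and helices (v = c · u + d) for constants c, d.

A right cylinder has E = 3², F = 0, G = 1, so EG − F² = 3², and L = −3, M = N = 0, giving K = (LN − M²)/(EG − F²) = 0 everywhere. A flat surface is locally isometric to the Euclidean plane via the map (u, v) ↦ (3 u, v). Straight lines in the (x̃, ỹ) plane pull back to: (a) horizontal circles (v = const), (b) vertical generators (u = const), and (c) helices (3 u tan θ = v, i.e. v = c · u + d).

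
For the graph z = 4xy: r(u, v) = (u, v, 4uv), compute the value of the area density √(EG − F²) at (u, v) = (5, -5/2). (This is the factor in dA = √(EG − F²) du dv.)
√(EG − F²)|_{(5, -5/2)} = sqrt(501)

E = 16*v^2 + 1, F = 16*u*v, G = 16*u^2 + 1, so EG − F² = 16*u^2 + 16*v^2 + 1. Taking the positive square root: √(EG − F²) = sqrt(16*u^2 + 16*v^2 + 1). At (u, v) = (5, -5/2): sqrt(501).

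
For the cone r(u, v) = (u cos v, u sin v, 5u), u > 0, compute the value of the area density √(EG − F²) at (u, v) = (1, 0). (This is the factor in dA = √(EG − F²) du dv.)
√(EG − F²)|_{(1, 0)} = sqrt(26)

E = 26, F = 0, G = u^2, so EG − F² = 26*u^2. Taking the positive square root: √(EG − F²) = sqrt(26)*Abs(u). At (u, v) = (1, 0): sqrt(26).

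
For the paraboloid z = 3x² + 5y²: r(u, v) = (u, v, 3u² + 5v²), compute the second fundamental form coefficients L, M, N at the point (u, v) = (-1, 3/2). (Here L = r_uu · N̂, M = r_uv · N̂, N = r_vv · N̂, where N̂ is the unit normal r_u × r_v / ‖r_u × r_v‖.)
L = 3*sqrt(262)/131;  M = 0;  N = 5*sqrt(262)/131

Compute the unit normal N̂(u, v) = (-6*u/sqrt(36*u^2 + 100*v^2 + 1), -10*v/sqrt(36*u^2 + 100*v^2 + 1), 1/sqrt(36*u^2 + 100*v^2 + 1)), and the second partials r_uu, r_uv, r_vv. Take dot products:
  L(u, v) = r_uu · N̂ = 6/sqrt(36*u^2 + 100*v^2 + 1),
  M(u, v) = r_uv · N̂ = 0,
  N(u, v) = r_vv · N̂ = 10/sqrt(36*u^2 + 100*v^2 + 1).
Evaluating at (u, v) = (-1, 3/2):
  L = 3*sqrt(262)/131, M = 0, N = 5*sqrt(262)/131.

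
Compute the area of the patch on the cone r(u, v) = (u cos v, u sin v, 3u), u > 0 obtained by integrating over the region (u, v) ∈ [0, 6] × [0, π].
Area = 18*sqrt(10)*pi

Area = ∫∫ √(EG − F²) du dv with √(EG − F²) = sqrt(10)*Abs(u). Integrating over [0, 6] × [0, π] gives 18*sqrt(10)*pi.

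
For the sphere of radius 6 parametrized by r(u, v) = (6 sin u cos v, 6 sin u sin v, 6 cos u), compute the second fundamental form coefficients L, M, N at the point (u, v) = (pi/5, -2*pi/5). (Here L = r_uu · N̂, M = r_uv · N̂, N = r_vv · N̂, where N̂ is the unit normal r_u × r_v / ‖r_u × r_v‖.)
L = -6;  M = 0;  N = -15/4 + 3*sqrt(5)/4

Compute the unit normal N̂(u, v) = (sin(u)^2*cos(v)/Abs(sin(u)), sin(u)^2*sin(v)/Abs(sin(u)), sin(2*u)/(2*Abs(sin(u)))), and the second partials r_uu, r_uv, r_vv. Take dot products:
  L(u, v) = r_uu · N̂ = -6*sin(u)/Abs(sin(u)),
  M(u, v) = r_uv · N̂ = 0,
  N(u, v) = r_vv · N̂ = -6*sin(u)^3/Abs(sin(u)).
Evaluating at (u, v) = (pi/5, -2*pi/5):
  L = -6, M = 0, N = -15/4 + 3*sqrt(5)/4.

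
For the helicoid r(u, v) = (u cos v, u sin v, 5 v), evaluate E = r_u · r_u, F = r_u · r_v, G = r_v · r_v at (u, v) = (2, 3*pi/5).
E = 1;  F = 0;  G = 29

Partials: r_u = (cos(v), sin(v), 0), r_v = (-u*sin(v), u*cos(v), 5). As functions of (u, v):
  E = r_u · r_u = 1,
  F = r_u · r_v = 0,
  G = r_v · r_v = u^2 + 25.
Evaluating at (u, v) = (2, 3*pi/5): E = 1, F = 0, G = 29.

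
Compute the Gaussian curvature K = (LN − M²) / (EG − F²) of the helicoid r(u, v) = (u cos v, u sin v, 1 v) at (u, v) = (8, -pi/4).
K = -1/4225

Coefficients of the first fundamental form: E = 1, F = 0, G = u^2 + 1.
Coefficients of the second fundamental form: L = 0, M = -1/sqrt(u^2 + 1), N = 0.
Assemble K = (LN − M²)/(EG − F²) = -1/(u^2 + 1)^2. At (u, v) = (8, -pi/4): K = -1/4225.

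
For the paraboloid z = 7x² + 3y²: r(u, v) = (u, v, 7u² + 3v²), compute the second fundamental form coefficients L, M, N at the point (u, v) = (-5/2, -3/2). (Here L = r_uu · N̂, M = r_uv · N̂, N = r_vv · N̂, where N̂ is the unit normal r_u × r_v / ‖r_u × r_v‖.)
L = 14*sqrt(1307)/1307;  M = 0;  N = 6*sqrt(1307)/1307

Compute the unit normal N̂(u, v) = (-14*u/sqrt(196*u^2 + 36*v^2 + 1), -6*v/sqrt(196*u^2 + 36*v^2 + 1), 1/sqrt(196*u^2 + 36*v^2 + 1)), and the second partials r_uu, r_uv, r_vv. Take dot products:
  L(u, v) = r_uu · N̂ = 14/sqrt(196*u^2 + 36*v^2 + 1),
  M(u, v) = r_uv · N̂ = 0,
  N(u, v) = r_vv · N̂ = 6/sqrt(196*u^2 + 36*v^2 + 1).
Evaluating at (u, v) = (-5/2, -3/2):
  L = 14*sqrt(1307)/1307, M = 0, N = 6*sqrt(1307)/1307.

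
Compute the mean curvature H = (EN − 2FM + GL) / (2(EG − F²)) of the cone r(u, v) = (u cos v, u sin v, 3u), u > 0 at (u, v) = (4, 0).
H = 3*sqrt(10)/80

With E = 10, F = 0, G = u^2, L = 0, M = 0, N = 3*sqrt(10)*u^2/(10*Abs(u)), assemble
  H = (EN − 2FM + GL) / (2(EG − F²)) = 3*sqrt(10)/(20*Abs(u)).
At (u, v) = (4, 0): H = 3*sqrt(10)/80.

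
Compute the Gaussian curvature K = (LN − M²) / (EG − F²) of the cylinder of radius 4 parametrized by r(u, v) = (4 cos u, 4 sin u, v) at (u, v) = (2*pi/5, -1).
K = 0

Coefficients of the first fundamental form: E = 16, F = 0, G = 1.
Coefficients of the second fundamental form: L = -4, M = 0, N = 0.
Assemble K = (LN − M²)/(EG − F²) = 0. At (u, v) = (2*pi/5, -1): K = 0.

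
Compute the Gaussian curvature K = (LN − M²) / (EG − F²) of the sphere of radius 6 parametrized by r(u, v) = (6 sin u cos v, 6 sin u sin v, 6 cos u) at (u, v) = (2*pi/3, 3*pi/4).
K = 1/36

Coefficients of the first fundamental form: E = 36, F = 0, G = 36*sin(u)^2.
Coefficients of the second fundamental form: L = -6*sin(u)/Abs(sin(u)), M = 0, N = -6*sin(u)^3/Abs(sin(u)).
Assemble K = (LN − M²)/(EG − F²) = 1/36. At (u, v) = (2*pi/3, 3*pi/4): K = 1/36.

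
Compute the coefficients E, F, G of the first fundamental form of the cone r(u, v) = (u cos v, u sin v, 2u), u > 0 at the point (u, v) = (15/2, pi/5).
E = 5;  F = 0;  G = 225/4

Partials: r_u = (cos(v), sin(v), 2), r_v = (-u*sin(v), u*cos(v), 0). As functions of (u, v):
  E = r_u · r_u = 5,
  F = r_u · r_v = 0,
  G = r_v · r_v = u^2.
Evaluating at (u, v) = (15/2, pi/5): E = 5, F = 0, G = 225/4.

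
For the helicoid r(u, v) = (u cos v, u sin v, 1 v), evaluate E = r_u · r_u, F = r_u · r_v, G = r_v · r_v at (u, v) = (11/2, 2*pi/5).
E = 1;  F = 0;  G = 125/4

Partials: r_u = (cos(v), sin(v), 0), r_v = (-u*sin(v), u*cos(v), 1). As functions of (u, v):
  E = r_u · r_u = 1,
  F = r_u · r_v = 0,
  G = r_v · r_v = u^2 + 1.
Evaluating at (u, v) = (11/2, 2*pi/5): E = 1, F = 0, G = 125/4.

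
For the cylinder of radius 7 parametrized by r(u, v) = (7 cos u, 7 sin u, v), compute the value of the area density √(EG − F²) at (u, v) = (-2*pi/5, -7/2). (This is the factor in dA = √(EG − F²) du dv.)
√(EG − F²)|_{(-2*pi/5, -7/2)} = 7

E = 49, F = 0, G = 1, so EG − F² = 49. Taking the positive square root: √(EG − F²) = 7. At (u, v) = (-2*pi/5, -7/2): 7.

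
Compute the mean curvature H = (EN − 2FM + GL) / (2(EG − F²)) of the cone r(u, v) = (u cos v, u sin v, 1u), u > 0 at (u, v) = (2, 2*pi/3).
H = sqrt(2)/8

With E = 2, F = 0, G = u^2, L = 0, M = 0, N = sqrt(2)*u^2/(2*Abs(u)), assemble
  H = (EN − 2FM + GL) / (2(EG − F²)) = sqrt(2)/(4*Abs(u)).
At (u, v) = (2, 2*pi/3): H = sqrt(2)/8.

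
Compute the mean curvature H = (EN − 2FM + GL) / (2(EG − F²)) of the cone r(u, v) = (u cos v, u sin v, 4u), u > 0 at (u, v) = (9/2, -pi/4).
H = 4*sqrt(17)/153

With E = 17, F = 0, G = u^2, L = 0, M = 0, N = 4*sqrt(17)*u^2/(17*Abs(u)), assemble
  H = (EN − 2FM + GL) / (2(EG − F²)) = 2*sqrt(17)/(17*Abs(u)).
At (u, v) = (9/2, -pi/4): H = 4*sqrt(17)/153.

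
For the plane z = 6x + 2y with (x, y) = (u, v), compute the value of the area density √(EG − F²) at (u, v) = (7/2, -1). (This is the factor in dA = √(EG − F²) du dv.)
√(EG − F²)|_{(7/2, -1)} = sqrt(41)

E = 37, F = 12, G = 5, so EG − F² = 41. Taking the positive square root: √(EG − F²) = sqrt(41). At (u, v) = (7/2, -1): sqrt(41).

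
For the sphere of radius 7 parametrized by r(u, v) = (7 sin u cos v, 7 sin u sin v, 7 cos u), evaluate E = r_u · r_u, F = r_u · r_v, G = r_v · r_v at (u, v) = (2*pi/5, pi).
E = 49;  F = 0;  G = 49*sqrt(5)/8 + 245/8

Partials: r_u = (7*cos(u)*cos(v), 7*sin(v)*cos(u), -7*sin(u)), r_v = (-7*sin(u)*sin(v), 7*sin(u)*cos(v), 0). As functions of (u, v):
  E = r_u · r_u = 49,
  F = r_u · r_v = 0,
  G = r_v · r_v = 49*sin(u)^2.
Evaluating at (u, v) = (2*pi/5, pi): E = 49, F = 0, G = 49*sqrt(5)/8 + 245/8.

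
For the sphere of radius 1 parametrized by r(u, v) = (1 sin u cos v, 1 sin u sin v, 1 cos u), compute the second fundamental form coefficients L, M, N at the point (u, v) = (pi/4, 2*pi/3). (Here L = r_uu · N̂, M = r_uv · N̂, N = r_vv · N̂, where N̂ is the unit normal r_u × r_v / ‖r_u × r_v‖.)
L = -1;  M = 0;  N = -1/2

Compute the unit normal N̂(u, v) = (sin(u)^2*cos(v)/Abs(sin(u)), sin(u)^2*sin(v)/Abs(sin(u)), sin(2*u)/(2*Abs(sin(u)))), and the second partials r_uu, r_uv, r_vv. Take dot products:
  L(u, v) = r_uu · N̂ = -sin(u)/Abs(sin(u)),
  M(u, v) = r_uv · N̂ = 0,
  N(u, v) = r_vv · N̂ = -sin(u)^3/Abs(sin(u)).
Evaluating at (u, v) = (pi/4, 2*pi/3):
  L = -1, M = 0, N = -1/2.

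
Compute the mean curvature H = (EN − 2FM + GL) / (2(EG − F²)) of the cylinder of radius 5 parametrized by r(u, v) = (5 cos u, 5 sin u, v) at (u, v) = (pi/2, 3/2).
H = -1/10

With E = 25, F = 0, G = 1, L = -5, M = 0, N = 0, assemble
  H = (EN − 2FM + GL) / (2(EG − F²)) = -1/10.
At (u, v) = (pi/2, 3/2): H = -1/10.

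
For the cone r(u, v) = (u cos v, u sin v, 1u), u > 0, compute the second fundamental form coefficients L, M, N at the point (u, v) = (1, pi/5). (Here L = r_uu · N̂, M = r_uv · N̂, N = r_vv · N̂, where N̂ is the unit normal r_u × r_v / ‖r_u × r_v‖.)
L = 0;  M = 0;  N = sqrt(2)/2

Compute the unit normal N̂(u, v) = (-sqrt(2)*u*cos(v)/(2*Abs(u)), -sqrt(2)*u*sin(v)/(2*Abs(u)), sqrt(2)*u/(2*Abs(u))), and the second partials r_uu, r_uv, r_vv. Take dot products:
  L(u, v) = r_uu · N̂ = 0,
  M(u, v) = r_uv · N̂ = 0,
  N(u, v) = r_vv · N̂ = sqrt(2)*u^2/(2*Abs(u)).
Evaluating at (u, v) = (1, pi/5):
  L = 0, M = 0, N = sqrt(2)/2.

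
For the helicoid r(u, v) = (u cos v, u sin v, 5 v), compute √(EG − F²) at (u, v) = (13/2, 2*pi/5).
√(EG − F²)|_{(13/2, 2*pi/5)} = sqrt(269)/2

E = 1, F = 0, G = u^2 + 25; EG − F² = u^2 + 25; √(EG − F²) = sqrt(u^2 + 25). At the given point: sqrt(269)/2.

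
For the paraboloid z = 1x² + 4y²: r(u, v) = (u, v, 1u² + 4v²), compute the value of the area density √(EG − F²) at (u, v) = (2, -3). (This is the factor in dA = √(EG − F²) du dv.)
√(EG − F²)|_{(2, -3)} = sqrt(593)

E = 4*u^2 + 1, F = 16*u*v, G = 64*v^2 + 1, so EG − F² = 4*u^2 + 64*v^2 + 1. Taking the positive square root: √(EG − F²) = sqrt(4*u^2 + 64*v^2 + 1). At (u, v) = (2, -3): sqrt(593).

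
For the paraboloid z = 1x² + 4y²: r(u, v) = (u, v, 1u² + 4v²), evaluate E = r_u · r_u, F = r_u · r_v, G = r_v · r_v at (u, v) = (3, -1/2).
E = 37;  F = -24;  G = 17

Partials: r_u = (1, 0, 2*u), r_v = (0, 1, 8*v). As functions of (u, v):
  E = r_u · r_u = 4*u^2 + 1,
  F = r_u · r_v = 16*u*v,
  G = r_v · r_v = 64*v^2 + 1.
Evaluating at (u, v) = (3, -1/2): E = 37, F = -24, G = 17.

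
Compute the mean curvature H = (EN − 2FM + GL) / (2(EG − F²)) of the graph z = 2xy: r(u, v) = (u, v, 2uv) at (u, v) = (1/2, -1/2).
H = 2*sqrt(3)/9

With E = 4*v^2 + 1, F = 4*u*v, G = 4*u^2 + 1, L = 0, M = 2/sqrt(4*u^2 + 4*v^2 + 1), N = 0, assemble
  H = (EN − 2FM + GL) / (2(EG − F²)) = -8*u*v/(4*u^2 + 4*v^2 + 1)^(3/2).
At (u, v) = (1/2, -1/2): H = 2*sqrt(3)/9.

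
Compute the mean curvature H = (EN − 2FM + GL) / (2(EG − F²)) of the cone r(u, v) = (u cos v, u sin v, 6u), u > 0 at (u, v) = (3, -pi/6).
H = sqrt(37)/37

With E = 37, F = 0, G = u^2, L = 0, M = 0, N = 6*sqrt(37)*u^2/(37*Abs(u)), assemble
  H = (EN − 2FM + GL) / (2(EG − F²)) = 3*sqrt(37)/(37*Abs(u)).
At (u, v) = (3, -pi/6): H = sqrt(37)/37.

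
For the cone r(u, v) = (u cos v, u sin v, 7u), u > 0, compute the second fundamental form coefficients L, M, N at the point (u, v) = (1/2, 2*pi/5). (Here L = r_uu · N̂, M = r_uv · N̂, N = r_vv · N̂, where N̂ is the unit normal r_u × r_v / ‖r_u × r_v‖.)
L = 0;  M = 0;  N = 7*sqrt(2)/20

Compute the unit normal N̂(u, v) = (-7*sqrt(2)*u*cos(v)/(10*Abs(u)), -7*sqrt(2)*u*sin(v)/(10*Abs(u)), sqrt(2)*u/(10*Abs(u))), and the second partials r_uu, r_uv, r_vv. Take dot products:
  L(u, v) = r_uu · N̂ = 0,
  M(u, v) = r_uv · N̂ = 0,
  N(u, v) = r_vv · N̂ = 7*sqrt(2)*u^2/(10*Abs(u)).
Evaluating at (u, v) = (1/2, 2*pi/5):
  L = 0, M = 0, N = 7*sqrt(2)/20.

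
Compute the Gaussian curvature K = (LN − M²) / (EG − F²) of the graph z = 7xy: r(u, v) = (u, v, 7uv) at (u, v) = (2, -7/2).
K = -784/10169721

Coefficients of the first fundamental form: E = 49*v^2 + 1, F = 49*u*v, G = 49*u^2 + 1.
Coefficients of the second fundamental form: L = 0, M = 7/sqrt(49*u^2 + 49*v^2 + 1), N = 0.
Assemble K = (LN − M²)/(EG − F²) = -49/(2401*u^4 + 4802*u^2*v^2 + 98*u^2 + 2401*v^4 + 98*v^2 + 1). At (u, v) = (2, -7/2): K = -784/10169721.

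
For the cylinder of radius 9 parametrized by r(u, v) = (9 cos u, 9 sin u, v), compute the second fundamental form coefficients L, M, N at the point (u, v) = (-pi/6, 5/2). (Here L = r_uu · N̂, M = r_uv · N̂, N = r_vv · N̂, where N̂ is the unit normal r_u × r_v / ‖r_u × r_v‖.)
L = -9;  M = 0;  N = 0

Compute the unit normal N̂(u, v) = (cos(u), sin(u), 0), and the second partials r_uu, r_uv, r_vv. Take dot products:
  L(u, v) = r_uu · N̂ = -9,
  M(u, v) = r_uv · N̂ = 0,
  N(u, v) = r_vv · N̂ = 0.
Evaluating at (u, v) = (-pi/6, 5/2):
  L = -9, M = 0, N = 0.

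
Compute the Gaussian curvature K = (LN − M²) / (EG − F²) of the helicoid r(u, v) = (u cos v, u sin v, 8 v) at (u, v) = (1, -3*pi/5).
K = -64/4225

Coefficients of the first fundamental form: E = 1, F = 0, G = u^2 + 64.
Coefficients of the second fundamental form: L = 0, M = -8/sqrt(u^2 + 64), N = 0.
Assemble K = (LN − M²)/(EG − F²) = -64/(u^2 + 64)^2. At (u, v) = (1, -3*pi/5): K = -64/4225.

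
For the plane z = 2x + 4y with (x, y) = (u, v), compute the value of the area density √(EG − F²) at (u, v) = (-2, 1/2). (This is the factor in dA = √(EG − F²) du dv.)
√(EG − F²)|_{(-2, 1/2)} = sqrt(21)

E = 5, F = 8, G = 17, so EG − F² = 21. Taking the positive square root: √(EG − F²) = sqrt(21). At (u, v) = (-2, 1/2): sqrt(21).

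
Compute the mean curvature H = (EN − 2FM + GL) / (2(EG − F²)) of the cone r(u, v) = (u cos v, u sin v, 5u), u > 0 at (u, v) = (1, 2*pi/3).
H = 5*sqrt(26)/52

With E = 26, F = 0, G = u^2, L = 0, M = 0, N = 5*sqrt(26)*u^2/(26*Abs(u)), assemble
  H = (EN − 2FM + GL) / (2(EG − F²)) = 5*sqrt(26)/(52*Abs(u)).
At (u, v) = (1, 2*pi/3): H = 5*sqrt(26)/52.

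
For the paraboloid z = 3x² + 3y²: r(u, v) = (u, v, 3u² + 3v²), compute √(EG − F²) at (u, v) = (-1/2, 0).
√(EG − F²)|_{(-1/2, 0)} = sqrt(10)

E = 36*u^2 + 1, F = 36*u*v, G = 36*v^2 + 1; EG − F² = 36*u^2 + 36*v^2 + 1; √(EG − F²) = sqrt(36*u^2 + 36*v^2 + 1). At the given point: sqrt(10).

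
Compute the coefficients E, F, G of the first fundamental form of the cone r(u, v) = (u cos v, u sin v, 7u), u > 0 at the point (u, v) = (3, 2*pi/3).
E = 50;  F = 0;  G = 9

Partials: r_u = (cos(v), sin(v), 7), r_v = (-u*sin(v), u*cos(v), 0). As functions of (u, v):
  E = r_u · r_u = 50,
  F = r_u · r_v = 0,
  G = r_v · r_v = u^2.
Evaluating at (u, v) = (3, 2*pi/3): E = 50, F = 0, G = 9.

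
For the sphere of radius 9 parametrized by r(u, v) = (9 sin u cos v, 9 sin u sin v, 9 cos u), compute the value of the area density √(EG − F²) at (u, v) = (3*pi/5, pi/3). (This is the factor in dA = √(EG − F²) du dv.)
√(EG − F²)|_{(3*pi/5, pi/3)} = 81*sqrt(2*sqrt(5) + 10)/4

E = 81, F = 0, G = 81*sin(u)^2, so EG − F² = 6561*sin(u)^2. Taking the positive square root: √(EG − F²) = 81*Abs(sin(u)). At (u, v) = (3*pi/5, pi/3): 81*sqrt(2*sqrt(5) + 10)/4.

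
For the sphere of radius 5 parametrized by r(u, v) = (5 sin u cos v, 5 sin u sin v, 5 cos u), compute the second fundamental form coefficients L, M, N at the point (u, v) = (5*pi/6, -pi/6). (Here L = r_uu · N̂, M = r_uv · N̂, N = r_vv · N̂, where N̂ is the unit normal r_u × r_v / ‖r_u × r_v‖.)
L = -5;  M = 0;  N = -5/4

Compute the unit normal N̂(u, v) = (sin(u)^2*cos(v)/Abs(sin(u)), sin(u)^2*sin(v)/Abs(sin(u)), sin(2*u)/(2*Abs(sin(u)))), and the second partials r_uu, r_uv, r_vv. Take dot products:
  L(u, v) = r_uu · N̂ = -5*sin(u)/Abs(sin(u)),
  M(u, v) = r_uv · N̂ = 0,
  N(u, v) = r_vv · N̂ = -5*sin(u)^3/Abs(sin(u)).
Evaluating at (u, v) = (5*pi/6, -pi/6):
  L = -5, M = 0, N = -5/4.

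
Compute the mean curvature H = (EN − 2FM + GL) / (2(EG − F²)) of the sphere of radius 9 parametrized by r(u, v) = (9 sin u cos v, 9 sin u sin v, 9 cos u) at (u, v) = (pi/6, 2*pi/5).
H = -1/9

With E = 81, F = 0, G = 81*sin(u)^2, L = -9*sin(u)/Abs(sin(u)), M = 0, N = -9*sin(u)^3/Abs(sin(u)), assemble
  H = (EN − 2FM + GL) / (2(EG − F²)) = -sin(u)/(9*Abs(sin(u))).
At (u, v) = (pi/6, 2*pi/5): H = -1/9.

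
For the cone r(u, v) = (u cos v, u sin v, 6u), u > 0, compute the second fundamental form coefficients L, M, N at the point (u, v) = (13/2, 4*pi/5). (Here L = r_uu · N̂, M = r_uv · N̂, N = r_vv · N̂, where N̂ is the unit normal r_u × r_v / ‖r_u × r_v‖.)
L = 0;  M = 0;  N = 39*sqrt(37)/37

Compute the unit normal N̂(u, v) = (-6*sqrt(37)*u*cos(v)/(37*Abs(u)), -6*sqrt(37)*u*sin(v)/(37*Abs(u)), sqrt(37)*u/(37*Abs(u))), and the second partials r_uu, r_uv, r_vv. Take dot products:
  L(u, v) = r_uu · N̂ = 0,
  M(u, v) = r_uv · N̂ = 0,
  N(u, v) = r_vv · N̂ = 6*sqrt(37)*u^2/(37*Abs(u)).
Evaluating at (u, v) = (13/2, 4*pi/5):
  L = 0, M = 0, N = 39*sqrt(37)/37.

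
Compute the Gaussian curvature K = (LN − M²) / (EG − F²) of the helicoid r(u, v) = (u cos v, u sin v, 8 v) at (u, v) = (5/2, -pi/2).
K = -1024/78961

Coefficients of the first fundamental form: E = 1, F = 0, G = u^2 + 64.
Coefficients of the second fundamental form: L = 0, M = -8/sqrt(u^2 + 64), N = 0.
Assemble K = (LN − M²)/(EG − F²) = -64/(u^2 + 64)^2. At (u, v) = (5/2, -pi/2): K = -1024/78961.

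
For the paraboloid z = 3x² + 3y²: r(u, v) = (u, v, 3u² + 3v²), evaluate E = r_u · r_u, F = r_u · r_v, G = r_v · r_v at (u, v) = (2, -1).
E = 145;  F = -72;  G = 37

Partials: r_u = (1, 0, 6*u), r_v = (0, 1, 6*v). As functions of (u, v):
  E = r_u · r_u = 36*u^2 + 1,
  F = r_u · r_v = 36*u*v,
  G = r_v · r_v = 36*v^2 + 1.
Evaluating at (u, v) = (2, -1): E = 145, F = -72, G = 37.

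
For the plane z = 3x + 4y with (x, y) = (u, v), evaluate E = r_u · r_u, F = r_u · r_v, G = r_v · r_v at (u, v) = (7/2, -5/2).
E = 10;  F = 12;  G = 17

Partials: r_u = (1, 0, 3), r_v = (0, 1, 4). As functions of (u, v):
  E = r_u · r_u = 10,
  F = r_u · r_v = 12,
  G = r_v · r_v = 17.
Evaluating at (u, v) = (7/2, -5/2): E = 10, F = 12, G = 17.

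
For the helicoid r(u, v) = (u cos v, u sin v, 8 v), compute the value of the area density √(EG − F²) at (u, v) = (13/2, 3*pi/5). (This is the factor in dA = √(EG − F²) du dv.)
√(EG − F²)|_{(13/2, 3*pi/5)} = 5*sqrt(17)/2

E = 1, F = 0, G = u^2 + 64, so EG − F² = u^2 + 64. Taking the positive square root: √(EG − F²) = sqrt(u^2 + 64). At (u, v) = (13/2, 3*pi/5): 5*sqrt(17)/2.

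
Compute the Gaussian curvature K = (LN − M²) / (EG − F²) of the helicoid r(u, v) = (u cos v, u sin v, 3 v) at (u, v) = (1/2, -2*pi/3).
K = -144/1369

Coefficients of the first fundamental form: E = 1, F = 0, G = u^2 + 9.
Coefficients of the second fundamental form: L = 0, M = -3/sqrt(u^2 + 9), N = 0.
Assemble K = (LN − M²)/(EG − F²) = -9/(u^2 + 9)^2. At (u, v) = (1/2, -2*pi/3): K = -144/1369.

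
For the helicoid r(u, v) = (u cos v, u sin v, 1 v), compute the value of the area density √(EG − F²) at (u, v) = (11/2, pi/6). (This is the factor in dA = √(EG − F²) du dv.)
√(EG − F²)|_{(11/2, pi/6)} = 5*sqrt(5)/2

E = 1, F = 0, G = u^2 + 1, so EG − F² = u^2 + 1. Taking the positive square root: √(EG − F²) = sqrt(u^2 + 1). At (u, v) = (11/2, pi/6): 5*sqrt(5)/2.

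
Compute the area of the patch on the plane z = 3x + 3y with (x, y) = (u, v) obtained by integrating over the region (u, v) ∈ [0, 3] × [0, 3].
Area = 9*sqrt(19)

Area = ∫∫ √(EG − F²) du dv with √(EG − F²) = sqrt(19). Integrating over [0, 3] × [0, 3] gives 9*sqrt(19).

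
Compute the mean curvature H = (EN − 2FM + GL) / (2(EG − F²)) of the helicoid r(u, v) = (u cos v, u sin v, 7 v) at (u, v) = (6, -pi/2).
H = 0

With E = 1, F = 0, G = u^2 + 49, L = 0, M = -7/sqrt(u^2 + 49), N = 0, assemble
  H = (EN − 2FM + GL) / (2(EG − F²)) = 0.
At (u, v) = (6, -pi/2): H = 0.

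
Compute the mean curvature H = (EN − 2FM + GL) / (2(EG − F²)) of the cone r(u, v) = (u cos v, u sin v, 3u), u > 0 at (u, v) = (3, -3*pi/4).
H = sqrt(10)/20

With E = 10, F = 0, G = u^2, L = 0, M = 0, N = 3*sqrt(10)*u^2/(10*Abs(u)), assemble
  H = (EN − 2FM + GL) / (2(EG − F²)) = 3*sqrt(10)/(20*Abs(u)).
At (u, v) = (3, -3*pi/4): H = sqrt(10)/20.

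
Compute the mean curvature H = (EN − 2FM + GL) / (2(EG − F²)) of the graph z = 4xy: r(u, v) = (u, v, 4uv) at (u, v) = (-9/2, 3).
H = 864*sqrt(469)/219961

With E = 16*v^2 + 1, F = 16*u*v, G = 16*u^2 + 1, L = 0, M = 4/sqrt(16*u^2 + 16*v^2 + 1), N = 0, assemble
  H = (EN − 2FM + GL) / (2(EG − F²)) = -64*u*v/(16*u^2 + 16*v^2 + 1)^(3/2).
At (u, v) = (-9/2, 3): H = 864*sqrt(469)/219961.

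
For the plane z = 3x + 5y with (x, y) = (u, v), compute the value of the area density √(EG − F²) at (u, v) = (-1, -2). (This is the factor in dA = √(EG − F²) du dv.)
√(EG − F²)|_{(-1, -2)} = sqrt(35)

E = 10, F = 15, G = 26, so EG − F² = 35. Taking the positive square root: √(EG − F²) = sqrt(35). At (u, v) = (-1, -2): sqrt(35).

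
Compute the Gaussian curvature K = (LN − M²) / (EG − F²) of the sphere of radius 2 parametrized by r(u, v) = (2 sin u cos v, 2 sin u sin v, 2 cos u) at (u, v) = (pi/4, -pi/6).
K = 1/4

Coefficients of the first fundamental form: E = 4, F = 0, G = 4*sin(u)^2.
Coefficients of the second fundamental form: L = -2*sin(u)/Abs(sin(u)), M = 0, N = -2*sin(u)^3/Abs(sin(u)).
Assemble K = (LN − M²)/(EG − F²) = 1/4. At (u, v) = (pi/4, -pi/6): K = 1/4.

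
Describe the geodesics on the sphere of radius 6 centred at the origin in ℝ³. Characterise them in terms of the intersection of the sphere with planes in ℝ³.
Geodesics on the sphere of radius 6 are great circles — circles of radius 6 obtained as the intersection of the sphere with planes through the origin (the centre of the sphere).

A curve α(t) of nonzero constant speed on the sphere of radius 6 is a geodesic iff its acceleration α̈ is everywhere normal to the surface, i.e. parallel to the radial vector α(t). Then d/dt(α × α̇) = α̇ × α̇ + α × α̈ = 0, so α × α̇ is a constant vector n ≠ 0 and α(t) · n = 0 for all t: α lies in the plane through the origin with normal n. The intersection of that plane with the sphere is a circle of radius 6 (a great circle). Conversely, a great circle traversed at constant speed has centripetal acceleration pointing at the origin, hence normal to the sphere, so every great circle is a geodesic.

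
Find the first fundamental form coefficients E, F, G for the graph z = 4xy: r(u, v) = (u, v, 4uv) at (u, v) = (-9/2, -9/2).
E = 325;  F = 324;  G = 325

Partials: r_u = (1, 0, 4*v), r_v = (0, 1, 4*u). As functions of (u, v):
  E = r_u · r_u = 16*v^2 + 1,
  F = r_u · r_v = 16*u*v,
  G = r_v · r_v = 16*u^2 + 1.
Evaluating at (u, v) = (-9/2, -9/2): E = 325, F = 324, G = 325.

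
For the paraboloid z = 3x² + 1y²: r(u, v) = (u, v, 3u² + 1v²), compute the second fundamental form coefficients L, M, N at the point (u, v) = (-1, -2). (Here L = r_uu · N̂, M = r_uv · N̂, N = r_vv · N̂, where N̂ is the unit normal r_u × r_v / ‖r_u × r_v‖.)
L = 6*sqrt(53)/53;  M = 0;  N = 2*sqrt(53)/53

Compute the unit normal N̂(u, v) = (-6*u/sqrt(36*u^2 + 4*v^2 + 1), -2*v/sqrt(36*u^2 + 4*v^2 + 1), 1/sqrt(36*u^2 + 4*v^2 + 1)), and the second partials r_uu, r_uv, r_vv. Take dot products:
  L(u, v) = r_uu · N̂ = 6/sqrt(36*u^2 + 4*v^2 + 1),
  M(u, v) = r_uv · N̂ = 0,
  N(u, v) = r_vv · N̂ = 2/sqrt(36*u^2 + 4*v^2 + 1).
Evaluating at (u, v) = (-1, -2):
  L = 6*sqrt(53)/53, M = 0, N = 2*sqrt(53)/53.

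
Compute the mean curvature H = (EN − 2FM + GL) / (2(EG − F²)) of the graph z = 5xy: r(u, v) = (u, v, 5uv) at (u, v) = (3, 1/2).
H = -1500*sqrt(929)/863041

With E = 25*v^2 + 1, F = 25*u*v, G = 25*u^2 + 1, L = 0, M = 5/sqrt(25*u^2 + 25*v^2 + 1), N = 0, assemble
  H = (EN − 2FM + GL) / (2(EG − F²)) = -125*u*v/(25*u^2 + 25*v^2 + 1)^(3/2).
At (u, v) = (3, 1/2): H = -1500*sqrt(929)/863041.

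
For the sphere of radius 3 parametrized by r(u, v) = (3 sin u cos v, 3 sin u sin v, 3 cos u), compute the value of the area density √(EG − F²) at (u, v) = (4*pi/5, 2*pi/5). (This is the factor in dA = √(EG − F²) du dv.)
√(EG − F²)|_{(4*pi/5, 2*pi/5)} = 9*sqrt(10 - 2*sqrt(5))/4

E = 9, F = 0, G = 9*sin(u)^2, so EG − F² = 81*sin(u)^2. Taking the positive square root: √(EG − F²) = 9*Abs(sin(u)). At (u, v) = (4*pi/5, 2*pi/5): 9*sqrt(10 - 2*sqrt(5))/4.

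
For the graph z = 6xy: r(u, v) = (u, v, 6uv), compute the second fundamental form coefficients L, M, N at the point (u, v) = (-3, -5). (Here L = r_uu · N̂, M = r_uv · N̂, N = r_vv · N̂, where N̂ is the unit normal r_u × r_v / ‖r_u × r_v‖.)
L = 0;  M = 6/35;  N = 0

Compute the unit normal N̂(u, v) = (-6*v/sqrt(36*u^2 + 36*v^2 + 1), -6*u/sqrt(36*u^2 + 36*v^2 + 1), 1/sqrt(36*u^2 + 36*v^2 + 1)), and the second partials r_uu, r_uv, r_vv. Take dot products:
  L(u, v) = r_uu · N̂ = 0,
  M(u, v) = r_uv · N̂ = 6/sqrt(36*u^2 + 36*v^2 + 1),
  N(u, v) = r_vv · N̂ = 0.
Evaluating at (u, v) = (-3, -5):
  L = 0, M = 6/35, N = 0.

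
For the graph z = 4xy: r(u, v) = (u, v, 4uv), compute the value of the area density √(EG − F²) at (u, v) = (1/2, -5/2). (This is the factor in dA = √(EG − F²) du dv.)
√(EG − F²)|_{(1/2, -5/2)} = sqrt(105)

E = 16*v^2 + 1, F = 16*u*v, G = 16*u^2 + 1, so EG − F² = 16*u^2 + 16*v^2 + 1. Taking the positive square root: √(EG − F²) = sqrt(16*u^2 + 16*v^2 + 1). At (u, v) = (1/2, -5/2): sqrt(105).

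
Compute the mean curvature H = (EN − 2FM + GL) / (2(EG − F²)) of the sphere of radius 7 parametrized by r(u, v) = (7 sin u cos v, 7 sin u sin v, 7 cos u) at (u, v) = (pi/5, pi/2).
H = -1/7

With E = 49, F = 0, G = 49*sin(u)^2, L = -7*sin(u)/Abs(sin(u)), M = 0, N = -7*sin(u)^3/Abs(sin(u)), assemble
  H = (EN − 2FM + GL) / (2(EG − F²)) = -sin(u)/(7*Abs(sin(u))).
At (u, v) = (pi/5, pi/2): H = -1/7.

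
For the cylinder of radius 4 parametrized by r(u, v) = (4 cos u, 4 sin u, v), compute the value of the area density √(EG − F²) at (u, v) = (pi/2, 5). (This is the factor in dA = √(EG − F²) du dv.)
√(EG − F²)|_{(pi/2, 5)} = 4

E = 16, F = 0, G = 1, so EG − F² = 16. Taking the positive square root: √(EG − F²) = 4. At (u, v) = (pi/2, 5): 4.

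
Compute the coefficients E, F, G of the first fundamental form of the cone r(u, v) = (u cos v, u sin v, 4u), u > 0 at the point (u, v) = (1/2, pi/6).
E = 17;  F = 0;  G = 1/4

Partials: r_u = (cos(v), sin(v), 4), r_v = (-u*sin(v), u*cos(v), 0). As functions of (u, v):
  E = r_u · r_u = 17,
  F = r_u · r_v = 0,
  G = r_v · r_v = u^2.
Evaluating at (u, v) = (1/2, pi/6): E = 17, F = 0, G = 1/4.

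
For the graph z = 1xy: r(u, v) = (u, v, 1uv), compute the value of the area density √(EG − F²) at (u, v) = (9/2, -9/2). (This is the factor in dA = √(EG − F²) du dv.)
√(EG − F²)|_{(9/2, -9/2)} = sqrt(166)/2

E = v^2 + 1, F = u*v, G = u^2 + 1, so EG − F² = u^2 + v^2 + 1. Taking the positive square root: √(EG − F²) = sqrt(u^2 + v^2 + 1). At (u, v) = (9/2, -9/2): sqrt(166)/2.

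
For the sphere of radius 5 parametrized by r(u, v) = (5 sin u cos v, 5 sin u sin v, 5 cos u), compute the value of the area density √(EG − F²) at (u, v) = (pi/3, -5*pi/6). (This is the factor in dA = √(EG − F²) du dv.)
√(EG − F²)|_{(pi/3, -5*pi/6)} = 25*sqrt(3)/2

E = 25, F = 0, G = 25*sin(u)^2, so EG − F² = 625*sin(u)^2. Taking the positive square root: √(EG − F²) = 25*Abs(sin(u)). At (u, v) = (pi/3, -5*pi/6): 25*sqrt(3)/2.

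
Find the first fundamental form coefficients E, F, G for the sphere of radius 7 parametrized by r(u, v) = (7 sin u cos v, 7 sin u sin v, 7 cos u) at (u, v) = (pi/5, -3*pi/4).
E = 49;  F = 0;  G = 245/8 - 49*sqrt(5)/8

Partials: r_u = (7*cos(u)*cos(v), 7*sin(v)*cos(u), -7*sin(u)), r_v = (-7*sin(u)*sin(v), 7*sin(u)*cos(v), 0). As functions of (u, v):
  E = r_u · r_u = 49,
  F = r_u · r_v = 0,
  G = r_v · r_v = 49*sin(u)^2.
Evaluating at (u, v) = (pi/5, -3*pi/4): E = 49, F = 0, G = 245/8 - 49*sqrt(5)/8.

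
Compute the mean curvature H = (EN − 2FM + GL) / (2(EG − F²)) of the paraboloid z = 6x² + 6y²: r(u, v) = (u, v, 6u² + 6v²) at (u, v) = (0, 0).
H = 12

With E = 144*u^2 + 1, F = 144*u*v, G = 144*v^2 + 1, L = 12/sqrt(144*u^2 + 144*v^2 + 1), M = 0, N = 12/sqrt(144*u^2 + 144*v^2 + 1), assemble
  H = (EN − 2FM + GL) / (2(EG − F²)) = 12*(72*u^2 + 72*v^2 + 1)/(144*u^2 + 144*v^2 + 1)^(3/2).
At (u, v) = (0, 0): H = 12.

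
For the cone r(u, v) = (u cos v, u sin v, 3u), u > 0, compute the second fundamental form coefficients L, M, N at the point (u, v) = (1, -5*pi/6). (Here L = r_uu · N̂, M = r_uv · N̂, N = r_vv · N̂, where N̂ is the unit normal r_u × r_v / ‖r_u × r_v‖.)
L = 0;  M = 0;  N = 3*sqrt(10)/10

Compute the unit normal N̂(u, v) = (-3*sqrt(10)*u*cos(v)/(10*Abs(u)), -3*sqrt(10)*u*sin(v)/(10*Abs(u)), sqrt(10)*u/(10*Abs(u))), and the second partials r_uu, r_uv, r_vv. Take dot products:
  L(u, v) = r_uu · N̂ = 0,
  M(u, v) = r_uv · N̂ = 0,
  N(u, v) = r_vv · N̂ = 3*sqrt(10)*u^2/(10*Abs(u)).
Evaluating at (u, v) = (1, -5*pi/6):
  L = 0, M = 0, N = 3*sqrt(10)/10.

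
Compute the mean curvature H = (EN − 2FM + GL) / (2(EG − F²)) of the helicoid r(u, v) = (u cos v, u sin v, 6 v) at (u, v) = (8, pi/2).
H = 0

With E = 1, F = 0, G = u^2 + 36, L = 0, M = -6/sqrt(u^2 + 36), N = 0, assemble
  H = (EN − 2FM + GL) / (2(EG − F²)) = 0.
At (u, v) = (8, pi/2): H = 0.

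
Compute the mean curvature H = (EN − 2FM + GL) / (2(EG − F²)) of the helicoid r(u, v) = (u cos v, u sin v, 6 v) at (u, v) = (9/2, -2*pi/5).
H = 0

With E = 1, F = 0, G = u^2 + 36, L = 0, M = -6/sqrt(u^2 + 36), N = 0, assemble
  H = (EN − 2FM + GL) / (2(EG − F²)) = 0.
At (u, v) = (9/2, -2*pi/5): H = 0.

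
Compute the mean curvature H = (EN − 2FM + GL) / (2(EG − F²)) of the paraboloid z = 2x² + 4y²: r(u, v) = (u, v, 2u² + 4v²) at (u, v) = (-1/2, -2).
H = 178*sqrt(29)/7569

With E = 16*u^2 + 1, F = 32*u*v, G = 64*v^2 + 1, L = 4/sqrt(16*u^2 + 64*v^2 + 1), M = 0, N = 8/sqrt(16*u^2 + 64*v^2 + 1), assemble
  H = (EN − 2FM + GL) / (2(EG − F²)) = 2*(32*u^2 + 64*v^2 + 3)/(16*u^2 + 64*v^2 + 1)^(3/2).
At (u, v) = (-1/2, -2): H = 178*sqrt(29)/7569.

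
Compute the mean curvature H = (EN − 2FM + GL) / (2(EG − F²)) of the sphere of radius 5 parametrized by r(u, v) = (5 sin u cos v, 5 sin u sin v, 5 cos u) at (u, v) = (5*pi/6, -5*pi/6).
H = -1/5

With E = 25, F = 0, G = 25*sin(u)^2, L = -5*sin(u)/Abs(sin(u)), M = 0, N = -5*sin(u)^3/Abs(sin(u)), assemble
  H = (EN − 2FM + GL) / (2(EG − F²)) = -sin(u)/(5*Abs(sin(u))).
At (u, v) = (5*pi/6, -5*pi/6): H = -1/5.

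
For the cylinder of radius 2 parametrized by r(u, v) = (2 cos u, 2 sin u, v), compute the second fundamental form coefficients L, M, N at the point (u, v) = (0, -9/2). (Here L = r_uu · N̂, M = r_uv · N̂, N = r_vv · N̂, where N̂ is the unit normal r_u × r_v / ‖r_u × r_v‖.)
L = -2;  M = 0;  N = 0

Compute the unit normal N̂(u, v) = (cos(u), sin(u), 0), and the second partials r_uu, r_uv, r_vv. Take dot products:
  L(u, v) = r_uu · N̂ = -2,
  M(u, v) = r_uv · N̂ = 0,
  N(u, v) = r_vv · N̂ = 0.
Evaluating at (u, v) = (0, -9/2):
  L = -2, M = 0, N = 0.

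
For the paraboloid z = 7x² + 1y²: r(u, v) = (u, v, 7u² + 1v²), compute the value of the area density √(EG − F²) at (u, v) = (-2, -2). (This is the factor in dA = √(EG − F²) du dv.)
√(EG − F²)|_{(-2, -2)} = 3*sqrt(89)

E = 196*u^2 + 1, F = 28*u*v, G = 4*v^2 + 1, so EG − F² = 196*u^2 + 4*v^2 + 1. Taking the positive square root: √(EG − F²) = sqrt(196*u^2 + 4*v^2 + 1). At (u, v) = (-2, -2): 3*sqrt(89).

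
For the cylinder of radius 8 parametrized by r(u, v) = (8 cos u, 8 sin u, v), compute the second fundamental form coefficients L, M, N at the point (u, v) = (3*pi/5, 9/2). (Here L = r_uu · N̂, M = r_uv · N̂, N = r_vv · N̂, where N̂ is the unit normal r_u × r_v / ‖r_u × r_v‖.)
L = -8;  M = 0;  N = 0

Compute the unit normal N̂(u, v) = (cos(u), sin(u), 0), and the second partials r_uu, r_uv, r_vv. Take dot products:
  L(u, v) = r_uu · N̂ = -8,
  M(u, v) = r_uv · N̂ = 0,
  N(u, v) = r_vv · N̂ = 0.
Evaluating at (u, v) = (3*pi/5, 9/2):
  L = -8, M = 0, N = 0.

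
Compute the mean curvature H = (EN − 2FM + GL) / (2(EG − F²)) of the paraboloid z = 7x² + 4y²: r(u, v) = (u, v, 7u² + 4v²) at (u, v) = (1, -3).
H = 4827*sqrt(773)/597529

With E = 196*u^2 + 1, F = 112*u*v, G = 64*v^2 + 1, L = 14/sqrt(196*u^2 + 64*v^2 + 1), M = 0, N = 8/sqrt(196*u^2 + 64*v^2 + 1), assemble
  H = (EN − 2FM + GL) / (2(EG − F²)) = (784*u^2 + 448*v^2 + 11)/(196*u^2 + 64*v^2 + 1)^(3/2).
At (u, v) = (1, -3): H = 4827*sqrt(773)/597529.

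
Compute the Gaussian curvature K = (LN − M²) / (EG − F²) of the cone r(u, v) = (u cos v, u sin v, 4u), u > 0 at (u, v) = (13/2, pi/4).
K = 0

Coefficients of the first fundamental form: E = 17, F = 0, G = u^2.
Coefficients of the second fundamental form: L = 0, M = 0, N = 4*sqrt(17)*u^2/(17*Abs(u)).
Assemble K = (LN − M²)/(EG − F²) = 0. At (u, v) = (13/2, pi/4): K = 0.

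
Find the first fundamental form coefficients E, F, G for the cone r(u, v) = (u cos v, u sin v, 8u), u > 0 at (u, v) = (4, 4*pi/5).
E = 65;  F = 0;  G = 16

Partials: r_u = (cos(v), sin(v), 8), r_v = (-u*sin(v), u*cos(v), 0). As functions of (u, v):
  E = r_u · r_u = 65,
  F = r_u · r_v = 0,
  G = r_v · r_v = u^2.
Evaluating at (u, v) = (4, 4*pi/5): E = 65, F = 0, G = 16.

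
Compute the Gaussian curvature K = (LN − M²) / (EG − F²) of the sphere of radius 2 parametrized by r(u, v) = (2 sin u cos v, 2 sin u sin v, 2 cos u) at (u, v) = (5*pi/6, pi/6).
K = 1/4

Coefficients of the first fundamental form: E = 4, F = 0, G = 4*sin(u)^2.
Coefficients of the second fundamental form: L = -2*sin(u)/Abs(sin(u)), M = 0, N = -2*sin(u)^3/Abs(sin(u)).
Assemble K = (LN − M²)/(EG − F²) = 1/4. At (u, v) = (5*pi/6, pi/6): K = 1/4.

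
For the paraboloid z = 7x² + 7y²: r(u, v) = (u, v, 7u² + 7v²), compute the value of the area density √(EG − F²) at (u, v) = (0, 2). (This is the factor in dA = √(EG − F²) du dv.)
√(EG − F²)|_{(0, 2)} = sqrt(785)

E = 196*u^2 + 1, F = 196*u*v, G = 196*v^2 + 1, so EG − F² = 196*u^2 + 196*v^2 + 1. Taking the positive square root: √(EG − F²) = sqrt(196*u^2 + 196*v^2 + 1). At (u, v) = (0, 2): sqrt(785).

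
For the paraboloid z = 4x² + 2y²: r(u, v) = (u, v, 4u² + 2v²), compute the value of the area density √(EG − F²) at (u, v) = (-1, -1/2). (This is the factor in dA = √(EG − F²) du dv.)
√(EG − F²)|_{(-1, -1/2)} = sqrt(69)

E = 64*u^2 + 1, F = 32*u*v, G = 16*v^2 + 1, so EG − F² = 64*u^2 + 16*v^2 + 1. Taking the positive square root: √(EG − F²) = sqrt(64*u^2 + 16*v^2 + 1). At (u, v) = (-1, -1/2): sqrt(69).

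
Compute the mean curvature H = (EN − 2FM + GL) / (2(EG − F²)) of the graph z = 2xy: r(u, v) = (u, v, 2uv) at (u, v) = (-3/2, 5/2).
H = 6*sqrt(35)/245

With E = 4*v^2 + 1, F = 4*u*v, G = 4*u^2 + 1, L = 0, M = 2/sqrt(4*u^2 + 4*v^2 + 1), N = 0, assemble
  H = (EN − 2FM + GL) / (2(EG − F²)) = -8*u*v/(4*u^2 + 4*v^2 + 1)^(3/2).
At (u, v) = (-3/2, 5/2): H = 6*sqrt(35)/245.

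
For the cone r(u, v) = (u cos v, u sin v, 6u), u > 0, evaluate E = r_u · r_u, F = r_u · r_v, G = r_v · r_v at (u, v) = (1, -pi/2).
E = 37;  F = 0;  G = 1

Partials: r_u = (cos(v), sin(v), 6), r_v = (-u*sin(v), u*cos(v), 0). As functions of (u, v):
  E = r_u · r_u = 37,
  F = r_u · r_v = 0,
  G = r_v · r_v = u^2.
Evaluating at (u, v) = (1, -pi/2): E = 37, F = 0, G = 1.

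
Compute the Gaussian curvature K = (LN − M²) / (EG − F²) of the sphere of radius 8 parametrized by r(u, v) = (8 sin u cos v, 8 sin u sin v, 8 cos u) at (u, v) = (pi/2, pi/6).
K = 1/64

Coefficients of the first fundamental form: E = 64, F = 0, G = 64*sin(u)^2.
Coefficients of the second fundamental form: L = -8*sin(u)/Abs(sin(u)), M = 0, N = -8*sin(u)^3/Abs(sin(u)).
Assemble K = (LN − M²)/(EG − F²) = 1/64. At (u, v) = (pi/2, pi/6): K = 1/64.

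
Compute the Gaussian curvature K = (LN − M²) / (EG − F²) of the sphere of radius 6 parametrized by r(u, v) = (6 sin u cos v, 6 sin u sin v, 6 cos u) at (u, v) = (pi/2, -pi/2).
K = 1/36

Coefficients of the first fundamental form: E = 36, F = 0, G = 36*sin(u)^2.
Coefficients of the second fundamental form: L = -6*sin(u)/Abs(sin(u)), M = 0, N = -6*sin(u)^3/Abs(sin(u)).
Assemble K = (LN − M²)/(EG − F²) = 1/36. At (u, v) = (pi/2, -pi/2): K = 1/36.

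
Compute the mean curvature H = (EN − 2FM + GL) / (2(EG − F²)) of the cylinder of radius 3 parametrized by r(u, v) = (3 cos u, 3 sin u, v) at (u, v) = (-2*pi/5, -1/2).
H = -1/6

With E = 9, F = 0, G = 1, L = -3, M = 0, N = 0, assemble
  H = (EN − 2FM + GL) / (2(EG − F²)) = -1/6.
At (u, v) = (-2*pi/5, -1/2): H = -1/6.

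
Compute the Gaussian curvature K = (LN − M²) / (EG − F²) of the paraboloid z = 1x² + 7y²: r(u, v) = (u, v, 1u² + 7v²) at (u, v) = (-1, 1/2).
K = 7/729

Coefficients of the first fundamental form: E = 4*u^2 + 1, F = 28*u*v, G = 196*v^2 + 1.
Coefficients of the second fundamental form: L = 2/sqrt(4*u^2 + 196*v^2 + 1), M = 0, N = 14/sqrt(4*u^2 + 196*v^2 + 1).
Assemble K = (LN − M²)/(EG − F²) = 28/(16*u^4 + 1568*u^2*v^2 + 8*u^2 + 38416*v^4 + 392*v^2 + 1). At (u, v) = (-1, 1/2): K = 7/729.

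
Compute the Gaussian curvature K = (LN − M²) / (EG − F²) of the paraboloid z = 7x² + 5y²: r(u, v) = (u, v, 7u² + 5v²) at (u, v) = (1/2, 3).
K = 7/45125

Coefficients of the first fundamental form: E = 196*u^2 + 1, F = 140*u*v, G = 100*v^2 + 1.
Coefficients of the second fundamental form: L = 14/sqrt(196*u^2 + 100*v^2 + 1), M = 0, N = 10/sqrt(196*u^2 + 100*v^2 + 1).
Assemble K = (LN − M²)/(EG − F²) = 140/(38416*u^4 + 39200*u^2*v^2 + 392*u^2 + 10000*v^4 + 200*v^2 + 1). At (u, v) = (1/2, 3): K = 7/45125.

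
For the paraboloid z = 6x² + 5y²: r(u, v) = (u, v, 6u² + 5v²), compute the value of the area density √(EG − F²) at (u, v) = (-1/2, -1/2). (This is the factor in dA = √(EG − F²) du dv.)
√(EG − F²)|_{(-1/2, -1/2)} = sqrt(62)

E = 144*u^2 + 1, F = 120*u*v, G = 100*v^2 + 1, so EG − F² = 144*u^2 + 100*v^2 + 1. Taking the positive square root: √(EG − F²) = sqrt(144*u^2 + 100*v^2 + 1). At (u, v) = (-1/2, -1/2): sqrt(62).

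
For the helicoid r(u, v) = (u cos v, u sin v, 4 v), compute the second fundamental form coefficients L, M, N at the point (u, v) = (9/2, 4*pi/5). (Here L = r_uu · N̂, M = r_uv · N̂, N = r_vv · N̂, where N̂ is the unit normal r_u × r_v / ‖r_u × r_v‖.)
L = 0;  M = -8*sqrt(145)/145;  N = 0

Compute the unit normal N̂(u, v) = (4*sin(v)/sqrt(u^2 + 16), -4*cos(v)/sqrt(u^2 + 16), u/sqrt(u^2 + 16)), and the second partials r_uu, r_uv, r_vv. Take dot products:
  L(u, v) = r_uu · N̂ = 0,
  M(u, v) = r_uv · N̂ = -4/sqrt(u^2 + 16),
  N(u, v) = r_vv · N̂ = 0.
Evaluating at (u, v) = (9/2, 4*pi/5):
  L = 0, M = -8*sqrt(145)/145, N = 0.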